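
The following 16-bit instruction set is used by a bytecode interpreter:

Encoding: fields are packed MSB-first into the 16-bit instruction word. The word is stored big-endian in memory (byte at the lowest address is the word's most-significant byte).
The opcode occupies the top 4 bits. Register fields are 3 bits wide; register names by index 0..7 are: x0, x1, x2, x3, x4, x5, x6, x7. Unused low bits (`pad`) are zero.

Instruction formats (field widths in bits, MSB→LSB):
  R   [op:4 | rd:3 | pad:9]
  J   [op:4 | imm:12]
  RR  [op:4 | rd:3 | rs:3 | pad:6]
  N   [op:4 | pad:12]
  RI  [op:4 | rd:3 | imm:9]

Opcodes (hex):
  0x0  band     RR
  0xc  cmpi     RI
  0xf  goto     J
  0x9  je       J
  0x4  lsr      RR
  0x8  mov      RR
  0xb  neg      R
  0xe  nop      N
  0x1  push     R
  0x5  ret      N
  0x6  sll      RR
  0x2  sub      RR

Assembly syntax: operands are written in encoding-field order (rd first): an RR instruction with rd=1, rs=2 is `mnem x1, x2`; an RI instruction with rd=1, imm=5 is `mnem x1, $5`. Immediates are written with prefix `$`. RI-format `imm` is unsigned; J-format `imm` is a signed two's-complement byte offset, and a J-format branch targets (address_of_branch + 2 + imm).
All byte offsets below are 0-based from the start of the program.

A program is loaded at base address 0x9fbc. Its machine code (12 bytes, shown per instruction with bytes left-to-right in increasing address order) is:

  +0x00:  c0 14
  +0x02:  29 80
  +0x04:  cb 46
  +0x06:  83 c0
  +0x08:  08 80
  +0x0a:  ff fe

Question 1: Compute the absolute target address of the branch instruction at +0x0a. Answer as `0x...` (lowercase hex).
+0x0a: ff fe ⇒ word 0xfffe (big)
  top 4b → 0xf → goto [J]
  imm: (w>>0)&0xfff=0xffe (s12→-2) → $-2
  target = base 0x9fbc + off 0x0a + 2 + imm -2 = 0x9fc6

0x9fc6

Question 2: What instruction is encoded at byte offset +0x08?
+0x08: 08 80 ⇒ word 0x0880 (big)
  opcode bits[15:12]=0x0: band/RR
  rd@[11:9]=0x4 ⇒ x4
  rs@[8:6]=0x2 ⇒ x2

band x4, x2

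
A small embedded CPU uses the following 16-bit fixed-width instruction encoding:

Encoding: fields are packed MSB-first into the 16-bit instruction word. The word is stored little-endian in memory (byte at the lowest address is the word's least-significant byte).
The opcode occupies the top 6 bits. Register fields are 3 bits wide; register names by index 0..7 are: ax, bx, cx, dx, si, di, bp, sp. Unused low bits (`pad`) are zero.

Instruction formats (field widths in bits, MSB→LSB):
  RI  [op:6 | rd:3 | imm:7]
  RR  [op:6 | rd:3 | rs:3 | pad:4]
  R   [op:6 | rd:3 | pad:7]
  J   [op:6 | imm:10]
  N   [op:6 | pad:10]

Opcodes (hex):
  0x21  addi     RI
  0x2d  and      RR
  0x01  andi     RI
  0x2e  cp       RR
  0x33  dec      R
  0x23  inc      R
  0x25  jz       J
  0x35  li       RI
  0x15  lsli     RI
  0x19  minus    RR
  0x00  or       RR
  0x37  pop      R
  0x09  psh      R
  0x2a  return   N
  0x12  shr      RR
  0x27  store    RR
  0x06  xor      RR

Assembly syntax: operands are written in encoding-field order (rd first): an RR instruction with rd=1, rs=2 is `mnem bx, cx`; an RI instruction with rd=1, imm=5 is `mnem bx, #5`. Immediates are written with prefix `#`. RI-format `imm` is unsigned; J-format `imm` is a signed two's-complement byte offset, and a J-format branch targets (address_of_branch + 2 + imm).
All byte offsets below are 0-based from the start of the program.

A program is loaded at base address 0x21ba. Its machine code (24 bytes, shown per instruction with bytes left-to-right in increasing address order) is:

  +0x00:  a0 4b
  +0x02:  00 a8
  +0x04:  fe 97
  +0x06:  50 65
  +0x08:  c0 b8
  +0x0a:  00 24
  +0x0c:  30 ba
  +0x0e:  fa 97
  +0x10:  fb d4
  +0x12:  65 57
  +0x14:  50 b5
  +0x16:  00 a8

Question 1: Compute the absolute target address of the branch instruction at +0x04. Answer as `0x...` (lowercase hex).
0x21be

@+04  little-endian(fe 97) = 0x97fe
  top 6b → 0x25 → jz [J]
  [9:0] imm=1022 (s10→-2) = #-2
  target = base 0x21ba + off 0x04 + 2 + imm -2 = 0x21be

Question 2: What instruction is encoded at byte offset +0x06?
[06] 50 65 → 0x6550
  op=0x6550>>10=0x19 ⇒ minus (RR)
  [9:7] rd=2 = cx
  [6:4] rs=5 = di

minus cx, di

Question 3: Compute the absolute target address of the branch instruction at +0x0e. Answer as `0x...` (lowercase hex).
0x21c4

[0e] fa 97 → 0x97fa
  top 6b → 0x25 → jz [J]
  imm@[9:0]=0x3fa (s10→-6) ⇒ #-6
  target = base 0x21ba + off 0x0e + 2 + imm -6 = 0x21c4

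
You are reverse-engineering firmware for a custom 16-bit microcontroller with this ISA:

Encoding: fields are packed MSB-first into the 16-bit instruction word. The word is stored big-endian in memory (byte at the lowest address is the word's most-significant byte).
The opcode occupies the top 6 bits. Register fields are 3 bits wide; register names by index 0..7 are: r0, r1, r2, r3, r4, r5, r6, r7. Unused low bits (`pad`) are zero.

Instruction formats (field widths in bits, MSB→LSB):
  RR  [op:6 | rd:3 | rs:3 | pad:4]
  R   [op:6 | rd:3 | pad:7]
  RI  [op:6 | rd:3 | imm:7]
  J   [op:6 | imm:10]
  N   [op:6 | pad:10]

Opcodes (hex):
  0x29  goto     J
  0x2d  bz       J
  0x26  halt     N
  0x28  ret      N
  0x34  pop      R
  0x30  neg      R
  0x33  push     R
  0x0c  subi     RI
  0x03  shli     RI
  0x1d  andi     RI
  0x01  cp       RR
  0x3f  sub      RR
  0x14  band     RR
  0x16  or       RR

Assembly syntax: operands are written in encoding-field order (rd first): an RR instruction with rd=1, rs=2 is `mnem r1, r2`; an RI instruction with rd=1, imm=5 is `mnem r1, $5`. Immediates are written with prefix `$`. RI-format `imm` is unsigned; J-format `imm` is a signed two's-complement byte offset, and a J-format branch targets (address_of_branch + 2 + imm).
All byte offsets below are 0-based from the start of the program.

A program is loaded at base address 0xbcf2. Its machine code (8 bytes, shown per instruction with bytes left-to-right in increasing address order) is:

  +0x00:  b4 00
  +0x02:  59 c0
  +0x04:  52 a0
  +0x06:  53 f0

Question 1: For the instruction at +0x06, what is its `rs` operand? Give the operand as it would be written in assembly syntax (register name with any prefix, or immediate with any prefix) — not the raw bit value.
[06] 53 f0 → 0x53f0
  op=0x53f0>>10=0x14 ⇒ band (RR)
  [9:7] rd=7 = r7
  [6:4] rs=7 = r7

r7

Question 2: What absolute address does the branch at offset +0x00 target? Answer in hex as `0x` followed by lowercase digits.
0xbcf4

off 0x00: read b4 00 as big → 0xb400
  op=0xb400>>10=0x2d ⇒ bz (J)
  imm@[9:0]=0x0 ⇒ $0
  target = base 0xbcf2 + off 0x00 + 2 + imm 0 = 0xbcf4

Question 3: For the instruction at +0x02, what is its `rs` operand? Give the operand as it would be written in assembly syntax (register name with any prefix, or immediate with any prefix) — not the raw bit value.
off 0x02: read 59 c0 as big → 0x59c0
  op=0x59c0>>10=0x16 ⇒ or (RR)
  rd: (w>>7)&0x7=0x3 → r3
  rs: (w>>4)&0x7=0x4 → r4

r4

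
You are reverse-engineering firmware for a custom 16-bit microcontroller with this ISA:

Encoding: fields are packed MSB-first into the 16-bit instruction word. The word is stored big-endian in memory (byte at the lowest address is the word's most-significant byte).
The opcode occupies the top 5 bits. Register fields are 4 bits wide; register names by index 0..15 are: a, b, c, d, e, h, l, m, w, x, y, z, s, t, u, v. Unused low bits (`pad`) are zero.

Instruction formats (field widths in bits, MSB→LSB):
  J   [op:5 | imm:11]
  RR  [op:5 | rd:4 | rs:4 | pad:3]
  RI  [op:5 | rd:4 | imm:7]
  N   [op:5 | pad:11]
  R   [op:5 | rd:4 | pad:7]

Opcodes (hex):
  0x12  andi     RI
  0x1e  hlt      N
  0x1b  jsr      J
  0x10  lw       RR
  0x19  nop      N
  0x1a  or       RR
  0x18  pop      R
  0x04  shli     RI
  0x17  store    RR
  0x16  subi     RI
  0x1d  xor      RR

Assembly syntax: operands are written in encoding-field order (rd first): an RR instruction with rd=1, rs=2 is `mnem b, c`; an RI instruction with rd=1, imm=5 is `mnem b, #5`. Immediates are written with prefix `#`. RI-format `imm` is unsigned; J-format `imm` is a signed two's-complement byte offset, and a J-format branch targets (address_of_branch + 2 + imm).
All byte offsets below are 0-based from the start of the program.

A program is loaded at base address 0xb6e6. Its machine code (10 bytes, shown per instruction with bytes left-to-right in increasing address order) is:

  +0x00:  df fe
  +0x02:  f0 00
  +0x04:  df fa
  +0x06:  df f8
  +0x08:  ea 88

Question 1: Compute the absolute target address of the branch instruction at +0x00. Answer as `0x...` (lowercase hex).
@+00  big-endian(df fe) = 0xdffe
  top 5b → 0x1b → jsr [J]
  imm@[10:0]=0x7fe (s11→-2) ⇒ #-2
  target = base 0xb6e6 + off 0x00 + 2 + imm -2 = 0xb6e6

0xb6e6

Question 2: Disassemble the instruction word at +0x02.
@+02  big-endian(f0 00) = 0xf000
  op=0xf000>>11=0x1e ⇒ hlt (N)

hlt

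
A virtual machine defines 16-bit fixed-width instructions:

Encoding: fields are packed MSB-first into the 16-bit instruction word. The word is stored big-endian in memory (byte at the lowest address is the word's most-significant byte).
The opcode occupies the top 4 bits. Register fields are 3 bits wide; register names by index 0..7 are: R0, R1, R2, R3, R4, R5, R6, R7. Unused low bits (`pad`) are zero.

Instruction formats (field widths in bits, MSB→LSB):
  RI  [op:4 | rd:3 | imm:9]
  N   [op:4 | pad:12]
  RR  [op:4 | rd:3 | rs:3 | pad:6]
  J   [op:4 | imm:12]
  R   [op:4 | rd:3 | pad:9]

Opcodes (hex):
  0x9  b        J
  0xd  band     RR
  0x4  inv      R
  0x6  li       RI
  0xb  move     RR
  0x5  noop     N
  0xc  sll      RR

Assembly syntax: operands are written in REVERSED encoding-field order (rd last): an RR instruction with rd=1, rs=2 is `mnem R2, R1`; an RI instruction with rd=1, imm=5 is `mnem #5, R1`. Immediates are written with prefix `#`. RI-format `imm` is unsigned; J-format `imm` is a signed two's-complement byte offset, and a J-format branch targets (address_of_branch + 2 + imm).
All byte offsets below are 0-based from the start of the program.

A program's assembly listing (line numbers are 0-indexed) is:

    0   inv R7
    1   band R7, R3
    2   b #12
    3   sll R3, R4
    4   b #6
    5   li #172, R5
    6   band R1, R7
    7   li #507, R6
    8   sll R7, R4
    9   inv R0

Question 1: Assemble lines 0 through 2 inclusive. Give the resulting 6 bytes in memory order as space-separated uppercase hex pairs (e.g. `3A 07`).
4E 00 D7 C0 90 0C

0. inv fields op=0x4:4|rd=7:3|pad=0:9 → word 4e00h → 4e 00
1. band fields op=0xd:4|rd=3:3|rs=7:3|pad=0:6 → word d7c0h → d7 c0
2. b fields op=0x9:4|imm=12:12 → word 900ch → 90 0c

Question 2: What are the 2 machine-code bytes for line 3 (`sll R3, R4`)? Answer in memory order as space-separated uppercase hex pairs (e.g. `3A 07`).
line 3 (sll): pack op=0xc:4|rd=4:3|rs=3:3|pad=0:6 = 0xc8c0; big→ c8 c0

C8 C0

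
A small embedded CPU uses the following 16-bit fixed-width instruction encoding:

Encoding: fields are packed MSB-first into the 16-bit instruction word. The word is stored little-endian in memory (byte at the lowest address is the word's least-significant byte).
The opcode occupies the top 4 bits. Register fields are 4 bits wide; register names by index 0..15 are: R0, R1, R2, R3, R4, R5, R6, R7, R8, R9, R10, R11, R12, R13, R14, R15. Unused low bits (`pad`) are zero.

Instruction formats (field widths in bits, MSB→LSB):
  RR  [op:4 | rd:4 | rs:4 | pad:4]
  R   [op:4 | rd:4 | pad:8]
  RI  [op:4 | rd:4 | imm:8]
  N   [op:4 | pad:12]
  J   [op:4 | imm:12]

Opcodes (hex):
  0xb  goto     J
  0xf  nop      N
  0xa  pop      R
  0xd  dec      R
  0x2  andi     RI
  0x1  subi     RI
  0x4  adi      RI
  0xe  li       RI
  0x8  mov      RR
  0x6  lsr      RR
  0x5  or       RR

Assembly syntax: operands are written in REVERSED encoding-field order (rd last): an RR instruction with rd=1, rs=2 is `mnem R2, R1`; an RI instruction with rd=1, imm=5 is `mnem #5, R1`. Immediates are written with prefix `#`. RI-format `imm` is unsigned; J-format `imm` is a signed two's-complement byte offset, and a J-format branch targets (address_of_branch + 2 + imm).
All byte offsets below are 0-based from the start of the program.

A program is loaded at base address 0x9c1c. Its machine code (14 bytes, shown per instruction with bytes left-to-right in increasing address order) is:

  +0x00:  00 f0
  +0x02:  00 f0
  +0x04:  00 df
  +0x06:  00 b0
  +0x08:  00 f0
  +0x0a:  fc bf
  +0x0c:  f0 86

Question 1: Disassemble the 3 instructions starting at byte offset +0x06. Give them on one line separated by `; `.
@+06  little-endian(00 b0) = 0xb000
  opcode bits[15:12]=0xb: goto/J
  imm: (w>>0)&0xfff=0x0 → #0
@+08  little-endian(00 f0) = 0xf000
  opcode bits[15:12]=0xf: nop/N
@+0a  little-endian(fc bf) = 0xbffc
  opcode bits[15:12]=0xb: goto/J
  imm: (w>>0)&0xfff=0xffc (s12→-4) → #-4

goto #0; nop; goto #-4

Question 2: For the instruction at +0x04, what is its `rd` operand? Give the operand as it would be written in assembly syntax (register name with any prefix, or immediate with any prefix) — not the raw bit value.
[04] 00 df → 0xdf00
  opcode bits[15:12]=0xd: dec/R
  rd@[11:8]=0xf ⇒ R15

R15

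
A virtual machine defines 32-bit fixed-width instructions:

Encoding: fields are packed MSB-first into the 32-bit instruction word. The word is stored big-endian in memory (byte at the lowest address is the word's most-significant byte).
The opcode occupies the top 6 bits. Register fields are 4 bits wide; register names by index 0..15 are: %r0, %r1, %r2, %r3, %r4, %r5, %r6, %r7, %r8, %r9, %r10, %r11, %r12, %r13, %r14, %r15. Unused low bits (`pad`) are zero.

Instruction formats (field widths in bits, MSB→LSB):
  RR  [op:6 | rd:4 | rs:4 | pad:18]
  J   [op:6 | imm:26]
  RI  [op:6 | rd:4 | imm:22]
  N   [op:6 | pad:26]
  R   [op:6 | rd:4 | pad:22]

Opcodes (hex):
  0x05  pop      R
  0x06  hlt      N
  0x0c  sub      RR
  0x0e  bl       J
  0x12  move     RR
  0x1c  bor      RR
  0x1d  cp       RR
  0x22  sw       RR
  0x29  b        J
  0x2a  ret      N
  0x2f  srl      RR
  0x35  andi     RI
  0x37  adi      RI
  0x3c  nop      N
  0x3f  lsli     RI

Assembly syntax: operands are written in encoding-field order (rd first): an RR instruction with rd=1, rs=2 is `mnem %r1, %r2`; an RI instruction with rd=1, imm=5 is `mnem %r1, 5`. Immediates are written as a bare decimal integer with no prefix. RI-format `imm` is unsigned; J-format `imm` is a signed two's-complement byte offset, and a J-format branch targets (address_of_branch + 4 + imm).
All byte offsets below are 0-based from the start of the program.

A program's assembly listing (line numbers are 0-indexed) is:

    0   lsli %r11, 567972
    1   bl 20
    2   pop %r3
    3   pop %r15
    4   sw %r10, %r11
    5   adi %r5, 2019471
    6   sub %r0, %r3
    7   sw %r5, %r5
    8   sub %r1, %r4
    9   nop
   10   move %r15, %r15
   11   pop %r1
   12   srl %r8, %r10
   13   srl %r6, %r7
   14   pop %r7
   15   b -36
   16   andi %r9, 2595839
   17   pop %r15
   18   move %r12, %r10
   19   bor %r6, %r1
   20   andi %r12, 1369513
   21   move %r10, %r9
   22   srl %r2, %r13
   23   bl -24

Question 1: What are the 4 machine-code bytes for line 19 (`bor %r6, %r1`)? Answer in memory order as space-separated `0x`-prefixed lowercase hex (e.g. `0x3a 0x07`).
0x71 0x84 0x00 0x00

line 19 (bor): pack op=0x1c:6|rd=6:4|rs=1:4|pad=0:18 = 0x71840000; big→ 71 84 00 00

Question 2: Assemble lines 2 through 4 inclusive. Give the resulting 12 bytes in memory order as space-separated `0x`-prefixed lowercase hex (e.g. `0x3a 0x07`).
line 2 (pop): pack op=0x5:6|rd=3:4|pad=0:22 = 0x14c00000; big→ 14 c0 00 00
line 3 (pop): pack op=0x5:6|rd=15:4|pad=0:22 = 0x17c00000; big→ 17 c0 00 00
line 4 (sw): pack op=0x22:6|rd=10:4|rs=11:4|pad=0:18 = 0x8aac0000; big→ 8a ac 00 00

0x14 0xc0 0x00 0x00 0x17 0xc0 0x00 0x00 0x8a 0xac 0x00 0x00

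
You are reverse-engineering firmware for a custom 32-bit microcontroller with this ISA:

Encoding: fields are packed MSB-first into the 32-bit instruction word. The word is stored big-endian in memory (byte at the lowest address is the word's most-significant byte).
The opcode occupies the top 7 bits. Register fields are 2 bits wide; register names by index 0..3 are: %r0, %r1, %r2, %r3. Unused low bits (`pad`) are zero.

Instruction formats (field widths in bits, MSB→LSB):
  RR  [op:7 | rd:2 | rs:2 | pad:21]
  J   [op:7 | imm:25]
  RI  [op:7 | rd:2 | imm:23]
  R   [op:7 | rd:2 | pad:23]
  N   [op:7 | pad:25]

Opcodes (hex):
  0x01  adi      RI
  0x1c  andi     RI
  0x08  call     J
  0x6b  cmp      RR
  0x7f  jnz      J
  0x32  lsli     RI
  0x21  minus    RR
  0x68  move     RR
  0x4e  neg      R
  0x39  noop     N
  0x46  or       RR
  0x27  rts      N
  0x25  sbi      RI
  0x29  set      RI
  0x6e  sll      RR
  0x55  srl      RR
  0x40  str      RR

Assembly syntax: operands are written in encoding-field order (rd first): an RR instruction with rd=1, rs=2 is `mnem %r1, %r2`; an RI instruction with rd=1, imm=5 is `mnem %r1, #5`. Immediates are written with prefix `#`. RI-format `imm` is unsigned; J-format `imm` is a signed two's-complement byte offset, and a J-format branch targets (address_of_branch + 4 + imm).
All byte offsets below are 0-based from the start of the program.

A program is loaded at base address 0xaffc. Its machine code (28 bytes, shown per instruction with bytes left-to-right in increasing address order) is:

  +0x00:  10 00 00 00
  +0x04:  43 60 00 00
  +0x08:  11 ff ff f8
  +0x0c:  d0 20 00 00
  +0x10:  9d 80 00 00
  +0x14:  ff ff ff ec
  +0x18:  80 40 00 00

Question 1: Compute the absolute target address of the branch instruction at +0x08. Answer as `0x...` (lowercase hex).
0xb000

off 0x08: read 11 ff ff f8 as big → 0x11fffff8
  top 7b → 0x8 → call [J]
  [24:0] imm=33554424 (s25→-8) = #-8
  target = base 0xaffc + off 0x08 + 4 + imm -8 = 0xb000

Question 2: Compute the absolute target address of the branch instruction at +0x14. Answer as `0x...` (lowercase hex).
off 0x14: read ff ff ff ec as big → 0xffffffec
  top 7b → 0x7f → jnz [J]
  imm@[24:0]=0x1ffffec (s25→-20) ⇒ #-20
  target = base 0xaffc + off 0x14 + 4 + imm -20 = 0xb000

0xb000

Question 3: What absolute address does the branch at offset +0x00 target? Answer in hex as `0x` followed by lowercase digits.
0xb000

+0x00: 10 00 00 00 ⇒ word 0x10000000 (big)
  opcode bits[31:25]=0x8: call/J
  imm@[24:0]=0x0 ⇒ #0
  target = base 0xaffc + off 0x00 + 4 + imm 0 = 0xb000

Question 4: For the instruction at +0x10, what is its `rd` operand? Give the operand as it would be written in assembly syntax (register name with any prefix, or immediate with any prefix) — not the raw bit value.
off 0x10: read 9d 80 00 00 as big → 0x9d800000
  op=0x9d800000>>25=0x4e ⇒ neg (R)
  [24:23] rd=3 = %r3

%r3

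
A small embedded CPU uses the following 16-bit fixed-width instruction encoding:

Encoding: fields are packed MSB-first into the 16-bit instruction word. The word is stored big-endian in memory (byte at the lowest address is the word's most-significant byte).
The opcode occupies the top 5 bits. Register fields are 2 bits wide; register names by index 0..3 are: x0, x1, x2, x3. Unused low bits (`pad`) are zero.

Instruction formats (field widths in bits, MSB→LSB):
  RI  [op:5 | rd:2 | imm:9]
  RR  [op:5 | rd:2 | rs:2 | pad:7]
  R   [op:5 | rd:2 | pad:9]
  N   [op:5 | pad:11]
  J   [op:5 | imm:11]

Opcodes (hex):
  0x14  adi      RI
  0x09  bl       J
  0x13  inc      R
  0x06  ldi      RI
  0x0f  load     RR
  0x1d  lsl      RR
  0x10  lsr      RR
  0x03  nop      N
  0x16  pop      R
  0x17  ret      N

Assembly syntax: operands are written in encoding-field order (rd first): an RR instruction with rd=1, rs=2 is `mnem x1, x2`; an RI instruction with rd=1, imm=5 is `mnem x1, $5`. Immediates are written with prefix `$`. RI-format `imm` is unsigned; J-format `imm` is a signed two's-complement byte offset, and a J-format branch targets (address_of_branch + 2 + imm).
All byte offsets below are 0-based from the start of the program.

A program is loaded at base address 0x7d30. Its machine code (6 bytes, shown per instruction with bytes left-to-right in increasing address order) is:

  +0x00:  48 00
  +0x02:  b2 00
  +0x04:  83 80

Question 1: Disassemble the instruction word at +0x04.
off 0x04: read 83 80 as big → 0x8380
  top 5b → 0x10 → lsr [RR]
  rd@[10:9]=0x1 ⇒ x1
  rs@[8:7]=0x3 ⇒ x3

lsr x1, x3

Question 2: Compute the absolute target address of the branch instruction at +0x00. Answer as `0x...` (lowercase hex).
0x7d32

@+00  big-endian(48 00) = 0x4800
  op=0x4800>>11=0x9 ⇒ bl (J)
  imm@[10:0]=0x0 ⇒ $0
  target = base 0x7d30 + off 0x00 + 2 + imm 0 = 0x7d32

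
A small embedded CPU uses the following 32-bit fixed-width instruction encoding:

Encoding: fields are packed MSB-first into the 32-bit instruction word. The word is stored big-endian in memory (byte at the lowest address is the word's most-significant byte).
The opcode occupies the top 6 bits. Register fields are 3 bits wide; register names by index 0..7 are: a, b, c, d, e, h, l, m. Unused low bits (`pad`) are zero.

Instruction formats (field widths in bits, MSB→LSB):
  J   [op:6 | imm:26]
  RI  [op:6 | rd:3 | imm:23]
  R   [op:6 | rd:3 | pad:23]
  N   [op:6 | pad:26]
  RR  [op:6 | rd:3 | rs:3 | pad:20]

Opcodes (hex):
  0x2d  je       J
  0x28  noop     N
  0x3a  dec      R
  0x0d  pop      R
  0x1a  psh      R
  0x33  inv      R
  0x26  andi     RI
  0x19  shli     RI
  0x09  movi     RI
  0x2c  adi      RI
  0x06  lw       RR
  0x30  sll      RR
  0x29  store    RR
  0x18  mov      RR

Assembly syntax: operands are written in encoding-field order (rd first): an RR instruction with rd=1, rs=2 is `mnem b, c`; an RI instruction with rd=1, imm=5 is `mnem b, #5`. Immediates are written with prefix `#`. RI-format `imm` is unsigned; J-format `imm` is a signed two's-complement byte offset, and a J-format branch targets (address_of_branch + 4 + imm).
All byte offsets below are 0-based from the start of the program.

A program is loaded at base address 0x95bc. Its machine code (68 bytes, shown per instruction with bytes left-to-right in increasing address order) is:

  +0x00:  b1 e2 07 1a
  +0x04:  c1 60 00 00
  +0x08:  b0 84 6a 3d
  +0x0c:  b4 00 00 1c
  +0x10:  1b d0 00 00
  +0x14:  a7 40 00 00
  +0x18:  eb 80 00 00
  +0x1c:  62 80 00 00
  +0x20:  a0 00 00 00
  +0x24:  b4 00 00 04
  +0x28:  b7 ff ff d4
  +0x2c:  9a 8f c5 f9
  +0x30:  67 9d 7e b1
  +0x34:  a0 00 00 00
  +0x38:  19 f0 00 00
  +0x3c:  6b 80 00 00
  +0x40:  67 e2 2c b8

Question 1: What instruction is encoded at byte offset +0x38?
lw d, m

+0x38: 19 f0 00 00 ⇒ word 0x19f00000 (big)
  op=0x19f00000>>26=0x6 ⇒ lw (RR)
  [25:23] rd=3 = d
  [22:20] rs=7 = m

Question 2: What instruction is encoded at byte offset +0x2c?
andi h, #1033721

@+2c  big-endian(9a 8f c5 f9) = 0x9a8fc5f9
  op=0x9a8fc5f9>>26=0x26 ⇒ andi (RI)
  rd@[25:23]=0x5 ⇒ h
  imm@[22:0]=0xfc5f9 ⇒ #1033721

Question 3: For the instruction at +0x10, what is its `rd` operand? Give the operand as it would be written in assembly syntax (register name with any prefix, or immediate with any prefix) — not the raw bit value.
m

@+10  big-endian(1b d0 00 00) = 0x1bd00000
  opcode bits[31:26]=0x6: lw/RR
  rd: (w>>23)&0x7=0x7 → m
  rs: (w>>20)&0x7=0x5 → h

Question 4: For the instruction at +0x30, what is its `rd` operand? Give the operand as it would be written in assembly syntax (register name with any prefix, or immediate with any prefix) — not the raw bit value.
m

+0x30: 67 9d 7e b1 ⇒ word 0x679d7eb1 (big)
  opcode bits[31:26]=0x19: shli/RI
  [25:23] rd=7 = m
  [22:0] imm=1932977 = #1932977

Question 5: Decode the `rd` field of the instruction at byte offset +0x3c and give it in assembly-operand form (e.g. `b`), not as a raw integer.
off 0x3c: read 6b 80 00 00 as big → 0x6b800000
  opcode bits[31:26]=0x1a: psh/R
  [25:23] rd=7 = m

m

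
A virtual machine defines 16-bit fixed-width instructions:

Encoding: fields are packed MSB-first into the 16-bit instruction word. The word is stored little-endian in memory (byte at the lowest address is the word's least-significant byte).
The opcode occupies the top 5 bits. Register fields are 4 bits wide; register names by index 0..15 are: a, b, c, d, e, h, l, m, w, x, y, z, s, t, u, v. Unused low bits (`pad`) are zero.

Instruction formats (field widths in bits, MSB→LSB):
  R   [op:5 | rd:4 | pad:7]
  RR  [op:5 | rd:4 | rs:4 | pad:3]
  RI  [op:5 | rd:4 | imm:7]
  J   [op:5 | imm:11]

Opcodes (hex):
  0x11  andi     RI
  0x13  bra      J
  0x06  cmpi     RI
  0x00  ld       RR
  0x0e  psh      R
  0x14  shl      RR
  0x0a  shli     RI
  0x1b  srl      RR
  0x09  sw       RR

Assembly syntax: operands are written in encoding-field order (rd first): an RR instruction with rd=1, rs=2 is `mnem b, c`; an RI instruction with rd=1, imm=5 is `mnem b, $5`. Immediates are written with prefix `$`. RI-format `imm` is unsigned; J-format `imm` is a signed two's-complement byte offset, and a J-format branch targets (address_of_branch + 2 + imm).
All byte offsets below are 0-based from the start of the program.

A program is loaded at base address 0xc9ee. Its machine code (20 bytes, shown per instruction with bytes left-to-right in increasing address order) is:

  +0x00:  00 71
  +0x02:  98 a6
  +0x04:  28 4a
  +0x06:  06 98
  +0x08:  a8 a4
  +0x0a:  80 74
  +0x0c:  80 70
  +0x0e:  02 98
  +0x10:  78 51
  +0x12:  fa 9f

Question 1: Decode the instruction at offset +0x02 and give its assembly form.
shl t, d

+0x02: 98 a6 ⇒ word 0xa698 (little)
  top 5b → 0x14 → shl [RR]
  rd: (w>>7)&0xf=0xd → t
  rs: (w>>3)&0xf=0x3 → d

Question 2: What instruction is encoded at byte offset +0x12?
bra $-6

+0x12: fa 9f ⇒ word 0x9ffa (little)
  op=0x9ffa>>11=0x13 ⇒ bra (J)
  imm@[10:0]=0x7fa (s11→-6) ⇒ $-6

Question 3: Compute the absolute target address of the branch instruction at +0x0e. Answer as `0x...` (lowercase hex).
0xca00

@+0e  little-endian(02 98) = 0x9802
  opcode bits[15:11]=0x13: bra/J
  [10:0] imm=2 = $2
  target = base 0xc9ee + off 0x0e + 2 + imm 2 = 0xca00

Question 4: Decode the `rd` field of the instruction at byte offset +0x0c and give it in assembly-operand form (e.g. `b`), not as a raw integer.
[0c] 80 70 → 0x7080
  top 5b → 0xe → psh [R]
  rd: (w>>7)&0xf=0x1 → b

b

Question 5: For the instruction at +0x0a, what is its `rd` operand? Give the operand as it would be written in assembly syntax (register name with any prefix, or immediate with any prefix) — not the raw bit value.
x

[0a] 80 74 → 0x7480
  top 5b → 0xe → psh [R]
  rd: (w>>7)&0xf=0x9 → x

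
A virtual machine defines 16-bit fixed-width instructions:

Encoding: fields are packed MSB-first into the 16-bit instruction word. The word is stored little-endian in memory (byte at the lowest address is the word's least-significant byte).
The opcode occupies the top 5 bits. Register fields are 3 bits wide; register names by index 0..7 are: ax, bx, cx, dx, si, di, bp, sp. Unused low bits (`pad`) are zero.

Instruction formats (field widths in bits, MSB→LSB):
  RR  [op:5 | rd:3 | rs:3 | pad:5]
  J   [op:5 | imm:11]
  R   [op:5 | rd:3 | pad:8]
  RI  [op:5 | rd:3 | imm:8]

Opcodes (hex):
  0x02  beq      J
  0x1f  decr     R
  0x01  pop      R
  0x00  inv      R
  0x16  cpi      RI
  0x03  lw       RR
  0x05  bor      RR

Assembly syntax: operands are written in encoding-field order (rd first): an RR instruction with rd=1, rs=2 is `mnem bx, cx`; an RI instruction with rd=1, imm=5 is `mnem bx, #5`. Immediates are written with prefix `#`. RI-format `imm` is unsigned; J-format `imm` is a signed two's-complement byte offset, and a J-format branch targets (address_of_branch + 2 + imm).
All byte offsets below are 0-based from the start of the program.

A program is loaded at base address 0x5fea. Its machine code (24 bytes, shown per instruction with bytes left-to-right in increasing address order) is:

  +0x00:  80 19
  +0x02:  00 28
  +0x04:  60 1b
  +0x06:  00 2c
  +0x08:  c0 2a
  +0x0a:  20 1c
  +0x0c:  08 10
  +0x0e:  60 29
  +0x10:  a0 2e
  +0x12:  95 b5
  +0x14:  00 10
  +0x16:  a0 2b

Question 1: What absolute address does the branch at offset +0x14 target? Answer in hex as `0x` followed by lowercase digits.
0x6000

+0x14: 00 10 ⇒ word 0x1000 (little)
  opcode bits[15:11]=0x2: beq/J
  imm@[10:0]=0x0 ⇒ #0
  target = base 0x5fea + off 0x14 + 2 + imm 0 = 0x6000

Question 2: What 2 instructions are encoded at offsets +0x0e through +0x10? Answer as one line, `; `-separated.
bor bx, dx; bor bp, di

+0x0e: 60 29 ⇒ word 0x2960 (little)
  opcode bits[15:11]=0x5: bor/RR
  rd@[10:8]=0x1 ⇒ bx
  rs@[7:5]=0x3 ⇒ dx
+0x10: a0 2e ⇒ word 0x2ea0 (little)
  opcode bits[15:11]=0x5: bor/RR
  rd@[10:8]=0x6 ⇒ bp
  rs@[7:5]=0x5 ⇒ di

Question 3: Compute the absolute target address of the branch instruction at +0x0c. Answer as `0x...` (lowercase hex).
0x6000

off 0x0c: read 08 10 as little → 0x1008
  opcode bits[15:11]=0x2: beq/J
  [10:0] imm=8 = #8
  target = base 0x5fea + off 0x0c + 2 + imm 8 = 0x6000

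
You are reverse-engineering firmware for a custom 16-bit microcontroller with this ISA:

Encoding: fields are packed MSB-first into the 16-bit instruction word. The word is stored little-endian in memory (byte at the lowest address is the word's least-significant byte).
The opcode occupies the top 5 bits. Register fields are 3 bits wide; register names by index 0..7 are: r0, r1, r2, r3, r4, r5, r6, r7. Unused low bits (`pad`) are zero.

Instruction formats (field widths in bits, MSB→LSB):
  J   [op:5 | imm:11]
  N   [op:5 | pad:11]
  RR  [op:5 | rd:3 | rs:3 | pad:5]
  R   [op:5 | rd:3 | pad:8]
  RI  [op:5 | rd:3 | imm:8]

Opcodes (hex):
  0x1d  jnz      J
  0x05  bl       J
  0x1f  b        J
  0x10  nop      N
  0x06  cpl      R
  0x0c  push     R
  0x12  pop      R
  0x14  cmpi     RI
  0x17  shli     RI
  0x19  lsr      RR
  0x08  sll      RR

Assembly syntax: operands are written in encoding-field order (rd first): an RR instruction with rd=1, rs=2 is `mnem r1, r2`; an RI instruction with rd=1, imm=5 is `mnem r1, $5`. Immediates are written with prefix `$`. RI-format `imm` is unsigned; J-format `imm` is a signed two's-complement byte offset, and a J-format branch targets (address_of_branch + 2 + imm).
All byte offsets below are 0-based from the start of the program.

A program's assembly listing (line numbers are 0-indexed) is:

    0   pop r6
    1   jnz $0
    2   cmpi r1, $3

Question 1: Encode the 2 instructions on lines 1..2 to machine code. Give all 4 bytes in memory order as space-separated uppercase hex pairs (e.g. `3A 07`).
00 E8 03 A1

L1: jnz op=0x1d:5|imm=0:11 ⇒ 0xe800 ⇒ little 00 e8
L2: cmpi op=0x14:5|rd=1:3|imm=3:8 ⇒ 0xa103 ⇒ little 03 a1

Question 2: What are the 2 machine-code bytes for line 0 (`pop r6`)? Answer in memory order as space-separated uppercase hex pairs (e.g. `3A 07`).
0. pop fields op=0x12:5|rd=6:3|pad=0:8 → word 9600h → 00 96

00 96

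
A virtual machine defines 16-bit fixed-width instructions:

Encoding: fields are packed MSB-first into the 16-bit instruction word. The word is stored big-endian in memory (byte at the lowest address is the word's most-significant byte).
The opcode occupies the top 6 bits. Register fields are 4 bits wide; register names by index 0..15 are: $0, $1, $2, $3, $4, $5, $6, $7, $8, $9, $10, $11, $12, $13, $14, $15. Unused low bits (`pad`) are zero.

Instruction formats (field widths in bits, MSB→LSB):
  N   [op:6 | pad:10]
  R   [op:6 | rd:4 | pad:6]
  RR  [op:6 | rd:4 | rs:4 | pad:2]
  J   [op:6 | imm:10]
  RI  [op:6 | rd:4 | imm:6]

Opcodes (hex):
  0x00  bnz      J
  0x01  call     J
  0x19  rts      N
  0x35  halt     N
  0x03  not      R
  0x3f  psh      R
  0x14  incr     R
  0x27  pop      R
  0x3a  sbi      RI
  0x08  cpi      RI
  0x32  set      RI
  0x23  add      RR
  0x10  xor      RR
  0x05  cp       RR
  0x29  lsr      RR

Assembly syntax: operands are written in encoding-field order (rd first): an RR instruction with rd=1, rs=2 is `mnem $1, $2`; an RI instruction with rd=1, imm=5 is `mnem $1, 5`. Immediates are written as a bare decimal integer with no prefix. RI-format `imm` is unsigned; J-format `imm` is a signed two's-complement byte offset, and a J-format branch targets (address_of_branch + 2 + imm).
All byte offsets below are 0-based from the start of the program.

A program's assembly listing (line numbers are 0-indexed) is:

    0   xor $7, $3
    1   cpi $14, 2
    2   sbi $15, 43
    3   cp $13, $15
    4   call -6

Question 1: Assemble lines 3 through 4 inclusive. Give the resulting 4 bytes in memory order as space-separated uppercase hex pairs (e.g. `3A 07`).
17 7C 07 FA

L3: cp op=0x5:6|rd=13:4|rs=15:4|pad=0:2 ⇒ 0x177c ⇒ big 17 7c
L4: call op=0x1:6|imm=-6:10 ⇒ 0x07fa ⇒ big 07 fa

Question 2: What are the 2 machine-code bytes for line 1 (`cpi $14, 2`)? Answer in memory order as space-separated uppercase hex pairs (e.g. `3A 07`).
23 82

1. cpi fields op=0x8:6|rd=14:4|imm=2:6 → word 2382h → 23 82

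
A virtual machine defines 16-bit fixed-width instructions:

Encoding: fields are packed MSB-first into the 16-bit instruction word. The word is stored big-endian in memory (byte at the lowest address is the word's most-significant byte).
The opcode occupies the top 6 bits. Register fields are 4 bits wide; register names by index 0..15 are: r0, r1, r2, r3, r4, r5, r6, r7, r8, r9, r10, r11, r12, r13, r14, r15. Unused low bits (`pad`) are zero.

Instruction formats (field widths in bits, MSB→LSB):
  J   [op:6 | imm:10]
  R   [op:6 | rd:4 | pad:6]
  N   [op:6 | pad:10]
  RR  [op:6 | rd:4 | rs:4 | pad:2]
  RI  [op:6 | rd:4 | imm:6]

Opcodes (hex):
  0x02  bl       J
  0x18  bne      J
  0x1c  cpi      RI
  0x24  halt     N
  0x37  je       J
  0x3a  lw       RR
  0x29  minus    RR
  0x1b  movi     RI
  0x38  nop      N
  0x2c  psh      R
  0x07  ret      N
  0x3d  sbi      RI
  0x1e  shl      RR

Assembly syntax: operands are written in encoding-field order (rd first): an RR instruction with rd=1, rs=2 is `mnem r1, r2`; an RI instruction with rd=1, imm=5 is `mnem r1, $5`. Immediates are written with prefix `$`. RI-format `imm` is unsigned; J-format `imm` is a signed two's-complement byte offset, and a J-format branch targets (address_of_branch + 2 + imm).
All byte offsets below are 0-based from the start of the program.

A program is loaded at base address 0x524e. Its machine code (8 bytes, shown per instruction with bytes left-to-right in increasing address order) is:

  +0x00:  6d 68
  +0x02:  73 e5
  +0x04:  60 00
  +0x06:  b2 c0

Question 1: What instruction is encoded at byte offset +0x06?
psh r11

[06] b2 c0 → 0xb2c0
  opcode bits[15:10]=0x2c: psh/R
  [9:6] rd=11 = r11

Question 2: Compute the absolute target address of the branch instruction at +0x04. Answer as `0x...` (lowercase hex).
0x5254

off 0x04: read 60 00 as big → 0x6000
  opcode bits[15:10]=0x18: bne/J
  [9:0] imm=0 = $0
  target = base 0x524e + off 0x04 + 2 + imm 0 = 0x5254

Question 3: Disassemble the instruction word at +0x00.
off 0x00: read 6d 68 as big → 0x6d68
  opcode bits[15:10]=0x1b: movi/RI
  [9:6] rd=5 = r5
  [5:0] imm=40 = $40

movi r5, $40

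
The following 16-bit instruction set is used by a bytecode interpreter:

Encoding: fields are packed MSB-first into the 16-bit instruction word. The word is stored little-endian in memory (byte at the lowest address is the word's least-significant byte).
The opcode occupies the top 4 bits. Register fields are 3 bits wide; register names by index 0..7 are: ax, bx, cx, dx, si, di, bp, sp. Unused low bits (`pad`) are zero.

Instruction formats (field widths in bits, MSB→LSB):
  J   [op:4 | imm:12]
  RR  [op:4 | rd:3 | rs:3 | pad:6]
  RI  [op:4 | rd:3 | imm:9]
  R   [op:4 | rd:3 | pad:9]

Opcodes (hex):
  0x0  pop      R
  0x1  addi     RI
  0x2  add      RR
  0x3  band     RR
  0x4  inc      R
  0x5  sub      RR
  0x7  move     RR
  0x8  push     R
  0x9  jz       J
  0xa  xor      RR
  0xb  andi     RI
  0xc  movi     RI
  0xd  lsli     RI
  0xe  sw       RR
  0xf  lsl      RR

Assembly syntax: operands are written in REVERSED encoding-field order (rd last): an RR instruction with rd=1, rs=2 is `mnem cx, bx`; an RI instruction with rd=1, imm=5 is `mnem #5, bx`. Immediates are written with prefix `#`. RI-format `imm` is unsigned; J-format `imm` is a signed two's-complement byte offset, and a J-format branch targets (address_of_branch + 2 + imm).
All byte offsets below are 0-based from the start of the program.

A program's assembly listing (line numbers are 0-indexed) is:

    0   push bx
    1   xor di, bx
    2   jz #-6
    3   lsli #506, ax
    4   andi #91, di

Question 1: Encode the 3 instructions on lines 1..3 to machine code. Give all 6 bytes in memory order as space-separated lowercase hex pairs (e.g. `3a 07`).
line 1 (xor): pack op=0xa:4|rd=1:3|rs=5:3|pad=0:6 = 0xa340; little→ 40 a3
line 2 (jz): pack op=0x9:4|imm=-6:12 = 0x9ffa; little→ fa 9f
line 3 (lsli): pack op=0xd:4|rd=0:3|imm=506:9 = 0xd1fa; little→ fa d1

40 a3 fa 9f fa d1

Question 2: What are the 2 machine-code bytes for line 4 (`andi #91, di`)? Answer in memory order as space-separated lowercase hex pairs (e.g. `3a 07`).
line 4 (andi): pack op=0xb:4|rd=5:3|imm=91:9 = 0xba5b; little→ 5b ba

5b ba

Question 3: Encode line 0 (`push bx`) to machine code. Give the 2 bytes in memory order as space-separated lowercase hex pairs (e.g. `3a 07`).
L0: push op=0x8:4|rd=1:3|pad=0:9 ⇒ 0x8200 ⇒ little 00 82

00 82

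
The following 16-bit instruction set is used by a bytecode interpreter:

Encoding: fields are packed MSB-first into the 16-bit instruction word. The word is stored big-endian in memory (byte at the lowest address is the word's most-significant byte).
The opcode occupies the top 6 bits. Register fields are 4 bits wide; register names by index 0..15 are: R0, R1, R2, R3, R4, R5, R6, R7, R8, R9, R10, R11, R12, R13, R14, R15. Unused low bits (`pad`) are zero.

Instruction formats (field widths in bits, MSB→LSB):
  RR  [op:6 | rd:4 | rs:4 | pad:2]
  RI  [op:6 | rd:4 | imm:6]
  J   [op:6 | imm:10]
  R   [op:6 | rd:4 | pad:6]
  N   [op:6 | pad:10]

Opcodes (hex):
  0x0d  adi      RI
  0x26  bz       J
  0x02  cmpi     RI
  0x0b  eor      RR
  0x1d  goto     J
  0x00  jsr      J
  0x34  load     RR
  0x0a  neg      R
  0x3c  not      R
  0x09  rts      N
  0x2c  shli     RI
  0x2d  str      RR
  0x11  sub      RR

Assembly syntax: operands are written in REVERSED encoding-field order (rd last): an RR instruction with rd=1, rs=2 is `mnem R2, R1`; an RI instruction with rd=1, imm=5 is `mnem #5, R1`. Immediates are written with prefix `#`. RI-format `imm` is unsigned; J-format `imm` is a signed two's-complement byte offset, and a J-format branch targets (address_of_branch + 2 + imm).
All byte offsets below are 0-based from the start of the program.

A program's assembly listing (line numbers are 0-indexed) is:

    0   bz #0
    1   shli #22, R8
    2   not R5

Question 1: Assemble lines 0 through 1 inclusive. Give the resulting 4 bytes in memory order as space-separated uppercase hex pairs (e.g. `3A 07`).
L0: bz op=0x26:6|imm=0:10 ⇒ 0x9800 ⇒ big 98 00
L1: shli op=0x2c:6|rd=8:4|imm=22:6 ⇒ 0xb216 ⇒ big b2 16

98 00 B2 16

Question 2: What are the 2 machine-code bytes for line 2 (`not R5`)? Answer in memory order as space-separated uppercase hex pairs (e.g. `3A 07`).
F1 40

L2: not op=0x3c:6|rd=5:4|pad=0:6 ⇒ 0xf140 ⇒ big f1 40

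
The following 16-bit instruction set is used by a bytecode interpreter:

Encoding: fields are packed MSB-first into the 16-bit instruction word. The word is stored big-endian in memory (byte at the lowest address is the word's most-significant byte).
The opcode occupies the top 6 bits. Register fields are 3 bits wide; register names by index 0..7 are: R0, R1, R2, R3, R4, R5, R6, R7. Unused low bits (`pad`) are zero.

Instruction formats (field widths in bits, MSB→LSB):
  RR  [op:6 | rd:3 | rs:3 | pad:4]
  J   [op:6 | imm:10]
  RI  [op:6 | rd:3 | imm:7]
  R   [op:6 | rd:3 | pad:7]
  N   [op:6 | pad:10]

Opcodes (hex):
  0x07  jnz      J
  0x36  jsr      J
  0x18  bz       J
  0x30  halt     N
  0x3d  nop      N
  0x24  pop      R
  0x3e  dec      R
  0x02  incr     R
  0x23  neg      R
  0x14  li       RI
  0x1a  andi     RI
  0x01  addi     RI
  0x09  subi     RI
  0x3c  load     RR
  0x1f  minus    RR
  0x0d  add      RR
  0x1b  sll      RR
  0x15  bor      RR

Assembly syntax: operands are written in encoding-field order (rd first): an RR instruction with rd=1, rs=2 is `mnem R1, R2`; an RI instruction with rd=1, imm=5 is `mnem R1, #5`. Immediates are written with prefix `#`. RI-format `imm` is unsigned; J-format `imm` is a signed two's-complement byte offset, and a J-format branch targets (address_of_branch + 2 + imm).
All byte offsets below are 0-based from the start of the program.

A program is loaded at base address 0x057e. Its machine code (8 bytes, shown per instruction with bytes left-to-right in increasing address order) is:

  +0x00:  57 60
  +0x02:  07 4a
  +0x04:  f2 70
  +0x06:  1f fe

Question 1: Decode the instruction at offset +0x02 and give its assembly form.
[02] 07 4a → 0x074a
  opcode bits[15:10]=0x1: addi/RI
  rd: (w>>7)&0x7=0x6 → R6
  imm: (w>>0)&0x7f=0x4a → #74

addi R6, #74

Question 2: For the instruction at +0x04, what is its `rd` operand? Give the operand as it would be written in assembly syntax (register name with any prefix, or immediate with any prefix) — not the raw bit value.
@+04  big-endian(f2 70) = 0xf270
  opcode bits[15:10]=0x3c: load/RR
  rd@[9:7]=0x4 ⇒ R4
  rs@[6:4]=0x7 ⇒ R7

R4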